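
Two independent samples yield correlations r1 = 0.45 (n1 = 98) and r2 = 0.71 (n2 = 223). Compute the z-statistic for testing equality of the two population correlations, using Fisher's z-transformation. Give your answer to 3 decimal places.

-3.278

z1 = atanh(0.45) = 0.484700,  z2 = atanh(0.71) = 0.887184
SE = √(1/(n1−3) + 1/(n2−3)) = √(1/95 + 1/220) = √(0.0105263 + 0.0045455) = √0.0150718 = 0.122767
z = (z1 − z2)/SE = (0.484700 − 0.887184) / 0.122767 = -0.402484 / 0.122767 = -3.278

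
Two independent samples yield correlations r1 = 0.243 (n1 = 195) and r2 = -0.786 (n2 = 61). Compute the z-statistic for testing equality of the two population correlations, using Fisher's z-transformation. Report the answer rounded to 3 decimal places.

Fisher z-transforms: z1 = atanh(0.243) = 0.247960, z2 = atanh(-0.786) = -1.060879; difference d = 1.308839
Var(d) = 1/192 + 1/58 = 0.0052083 + 0.0172414 = 0.0224497
z = d/√Var(d) = 1.308839 / √0.0224497 = 1.308839 / 0.149832 = 8.735

8.735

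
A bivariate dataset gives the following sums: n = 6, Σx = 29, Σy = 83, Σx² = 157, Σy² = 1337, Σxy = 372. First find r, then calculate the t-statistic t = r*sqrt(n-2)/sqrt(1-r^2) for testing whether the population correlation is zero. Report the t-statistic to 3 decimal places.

-1.209

Numerator: nΣxy − (Σx)(Σy) = 6·372 − (29)(83) = -175
Denominator: √[(nΣx²−(Σx)²)(nΣy²−(Σy)²)]
  nΣx²−(Σx)² = 6·157 − 841 = 101;  nΣy²−(Σy)² = 6·1337 − 6889 = 1133
  √(101·1133) = √114433 = 338.2795
r = -175 / 338.2795 = -0.5173
t = r·√(n−2)/√(1−r²) = -0.5173·√4 / √(1−0.267599) = -1.034600 / 0.855804 = -1.209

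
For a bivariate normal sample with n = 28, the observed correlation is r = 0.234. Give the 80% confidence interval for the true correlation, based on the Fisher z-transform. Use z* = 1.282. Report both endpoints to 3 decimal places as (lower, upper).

(-0.018, 0.458)

Fisher z: z_r = atanh(r) = ½·ln((1+0.234)/(1−0.234)) = 0.238417
SE(z) = 1/√(n−3) = 1/√25 = 0.200000
80% ⇒ z* = 1.282; margin = 1.282·0.200000 = 0.256400
CI on z-scale: (-0.017983, 0.494817)
Back-transform: tanh(-0.017983) = -0.017981, tanh(0.494817) = 0.458031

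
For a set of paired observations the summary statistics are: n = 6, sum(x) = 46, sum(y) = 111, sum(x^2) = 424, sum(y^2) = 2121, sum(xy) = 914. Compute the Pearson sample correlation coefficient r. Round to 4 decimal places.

Numerator: nΣxy − (Σx)(Σy) = 6·914 − (46)(111) = 378
Denominator: √[(nΣx²−(Σx)²)(nΣy²−(Σy)²)]
  nΣx²−(Σx)² = 6·424 − 2116 = 428;  nΣy²−(Σy)² = 6·2121 − 12321 = 405
  √(428·405) = √173340 = 416.3412
r = 378 / 416.3412 = 0.9079

0.9079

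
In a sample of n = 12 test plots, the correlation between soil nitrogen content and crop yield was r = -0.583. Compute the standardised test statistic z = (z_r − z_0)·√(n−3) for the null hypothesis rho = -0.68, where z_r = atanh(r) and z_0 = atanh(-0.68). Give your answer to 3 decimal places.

0.486

z_r = atanh(-0.583) = -0.666995,  z_0 = atanh(-0.68) = -0.829114
SE = 1/√(n−3) = 1/√9 = 0.333333
z = (z_r − z_0)/SE = (-0.666995 − (-0.829114)) / 0.333333 = 0.162119 / 0.333333 = 0.486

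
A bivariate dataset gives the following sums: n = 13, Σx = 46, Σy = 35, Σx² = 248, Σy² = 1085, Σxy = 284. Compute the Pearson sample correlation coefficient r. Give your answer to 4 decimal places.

0.5511

S_xy = nΣxy − ΣxΣy = 13·284 − 46·35 = 3692 − 1610 = 2082
S_xx = nΣx² − (Σx)² = 13·248 − 46² = 3224 − 2116 = 1108
S_yy = nΣy² − (Σy)² = 13·1085 − 35² = 14105 − 1225 = 12880
r = S_xy / √(S_xx·S_yy) = 2082 / √(1108·12880) = 2082 / √14271040 = 2082 / 3777.7030 = 0.5511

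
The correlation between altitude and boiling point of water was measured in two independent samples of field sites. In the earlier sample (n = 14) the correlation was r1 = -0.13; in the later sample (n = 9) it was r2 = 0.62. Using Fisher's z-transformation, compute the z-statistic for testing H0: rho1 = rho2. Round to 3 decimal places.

-1.686

z1 = atanh(-0.13) = -0.130740,  z2 = atanh(0.62) = 0.725005
SE = √(1/(n1−3) + 1/(n2−3)) = √(1/11 + 1/6) = √(0.0909091 + 0.1666667) = √0.2575758 = 0.507519
z = (z1 − z2)/SE = (-0.130740 − 0.725005) / 0.507519 = -0.855745 / 0.507519 = -1.686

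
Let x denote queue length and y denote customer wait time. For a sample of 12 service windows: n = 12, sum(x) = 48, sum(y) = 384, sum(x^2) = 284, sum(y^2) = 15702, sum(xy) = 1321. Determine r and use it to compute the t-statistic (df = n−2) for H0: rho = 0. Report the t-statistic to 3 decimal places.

-1.314

Numerator: nΣxy − (Σx)(Σy) = 12·1321 − (48)(384) = -2580
Denominator: √[(nΣx²−(Σx)²)(nΣy²−(Σy)²)]
  nΣx²−(Σx)² = 12·284 − 2304 = 1104;  nΣy²−(Σy)² = 12·15702 − 147456 = 40968
  √(1104·40968) = √45228672 = 6725.2265
r = -2580 / 6725.2265 = -0.3836
t = r·√(n−2)/√(1−r²) = -0.3836·√10 / √(1−0.147149) = -1.213050 / 0.923499 = -1.314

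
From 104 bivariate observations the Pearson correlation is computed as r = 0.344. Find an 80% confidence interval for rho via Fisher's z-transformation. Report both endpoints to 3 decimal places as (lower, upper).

(0.227, 0.451)

z_r = atanh(0.344) = 0.358622;  SE = 1/√(n−3) = 1/√101 = 0.099504
z-limits: 0.358622 ± 1.282·0.099504 = 0.358622 ± 0.127564 = [0.231058, 0.486186]
ρ-limits: (tanh 0.231058, tanh 0.486186) = (0.227, 0.451)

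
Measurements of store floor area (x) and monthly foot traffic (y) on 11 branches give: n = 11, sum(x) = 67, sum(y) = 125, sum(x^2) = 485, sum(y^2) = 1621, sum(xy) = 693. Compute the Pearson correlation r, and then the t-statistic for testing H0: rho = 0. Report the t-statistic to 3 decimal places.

-1.978

Numerator: nΣxy − (Σx)(Σy) = 11·693 − (67)(125) = -752
Denominator: √[(nΣx²−(Σx)²)(nΣy²−(Σy)²)]
  nΣx²−(Σx)² = 11·485 − 4489 = 846;  nΣy²−(Σy)² = 11·1621 − 15625 = 2206
  √(846·2206) = √1866276 = 1366.1171
r = -752 / 1366.1171 = -0.5505
t = r·√(n−2)/√(1−r²) = -0.5505·√9 / √(1−0.303050) = -1.651500 / 0.834835 = -1.978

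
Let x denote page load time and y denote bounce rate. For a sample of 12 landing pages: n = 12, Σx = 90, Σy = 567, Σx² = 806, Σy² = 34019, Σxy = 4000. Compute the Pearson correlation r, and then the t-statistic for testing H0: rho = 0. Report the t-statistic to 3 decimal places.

S_xy = nΣxy − ΣxΣy = 12·4000 − 90·567 = 48000 − 51030 = -3030
S_xx = nΣx² − (Σx)² = 12·806 − 90² = 9672 − 8100 = 1572
S_yy = nΣy² − (Σy)² = 12·34019 − 567² = 408228 − 321489 = 86739
r = S_xy / √(S_xx·S_yy) = -3030 / √(1572·86739) = -3030 / √136353708 = -3030 / 11677.0590 = -0.2595
t = r·√(n−2)/√(1−r²) = -0.2595·√10 / √(1−0.067340) = -0.820611 / 0.965743 = -0.850

-0.850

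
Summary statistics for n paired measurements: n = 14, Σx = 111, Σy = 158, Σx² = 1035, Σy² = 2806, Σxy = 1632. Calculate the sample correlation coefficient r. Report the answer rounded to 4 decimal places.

S_xy = nΣxy − ΣxΣy = 14·1632 − 111·158 = 22848 − 17538 = 5310
S_xx = nΣx² − (Σx)² = 14·1035 − 111² = 14490 − 12321 = 2169
S_yy = nΣy² − (Σy)² = 14·2806 − 158² = 39284 − 24964 = 14320
r = S_xy / √(S_xx·S_yy) = 5310 / √(2169·14320) = 5310 / √31060080 = 5310 / 5573.1571 = 0.9528

0.9528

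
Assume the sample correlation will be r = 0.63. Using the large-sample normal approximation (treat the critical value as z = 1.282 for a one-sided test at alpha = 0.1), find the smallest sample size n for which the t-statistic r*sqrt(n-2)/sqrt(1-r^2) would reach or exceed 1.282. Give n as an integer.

5

r√(n−2)/√(1−r²) ≥ 1.282  ⇔  n−2 ≥ (1.282)²·(1−r²)/r²
(1−r²)/r² = (1−0.3969)/0.3969 = 1.5195
n ≥ 2 + 1.643524·1.5195 = 2 + 2.4973 = 4.4973
⌈4.4973⌉ = 5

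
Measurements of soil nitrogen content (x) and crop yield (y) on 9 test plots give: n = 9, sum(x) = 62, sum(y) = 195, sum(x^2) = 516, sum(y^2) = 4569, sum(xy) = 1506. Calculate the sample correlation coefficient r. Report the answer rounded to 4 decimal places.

0.9302

Numerator: nΣxy − (Σx)(Σy) = 9·1506 − (62)(195) = 1464
Denominator: √[(nΣx²−(Σx)²)(nΣy²−(Σy)²)]
  nΣx²−(Σx)² = 9·516 − 3844 = 800;  nΣy²−(Σy)² = 9·4569 − 38025 = 3096
  √(800·3096) = √2476800 = 1573.7852
r = 1464 / 1573.7852 = 0.9302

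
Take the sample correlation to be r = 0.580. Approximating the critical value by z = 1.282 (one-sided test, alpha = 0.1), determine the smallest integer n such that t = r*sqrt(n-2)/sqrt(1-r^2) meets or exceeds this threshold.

6

r√(n−2)/√(1−r²) ≥ 1.282  ⇔  n−2 ≥ (1.282)²·(1−r²)/r²
(1−r²)/r² = (1−0.336400)/0.336400 = 1.9727
n ≥ 2 + 1.643524·1.9727 = 2 + 3.2422 = 5.2422
⌈5.2422⌉ = 6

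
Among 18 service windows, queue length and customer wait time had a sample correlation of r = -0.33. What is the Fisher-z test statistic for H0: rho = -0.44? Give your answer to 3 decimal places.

0.501

Fisher z: atanh(-0.33) = -0.342828, atanh(-0.44) = -0.472231
z = (z_r − z_0)·√(n−3) = (-0.342828 − (-0.472231))·√15 = 0.129403 · 3.872983 = 0.501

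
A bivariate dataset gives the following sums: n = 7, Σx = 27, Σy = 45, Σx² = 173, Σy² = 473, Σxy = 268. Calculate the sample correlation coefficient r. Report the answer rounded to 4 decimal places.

S_xy = nΣxy − ΣxΣy = 7·268 − 27·45 = 1876 − 1215 = 661
S_xx = nΣx² − (Σx)² = 7·173 − 27² = 1211 − 729 = 482
S_yy = nΣy² − (Σy)² = 7·473 − 45² = 3311 − 2025 = 1286
r = S_xy / √(S_xx·S_yy) = 661 / √(482·1286) = 661 / √619852 = 661 / 787.3068 = 0.8396

0.8396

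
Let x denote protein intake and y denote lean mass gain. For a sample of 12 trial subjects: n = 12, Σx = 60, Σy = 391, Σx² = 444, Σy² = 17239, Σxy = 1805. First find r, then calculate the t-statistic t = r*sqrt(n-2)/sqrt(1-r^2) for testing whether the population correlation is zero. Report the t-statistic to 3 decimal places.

S_xy = nΣxy − ΣxΣy = 12·1805 − 60·391 = 21660 − 23460 = -1800
S_xx = nΣx² − (Σx)² = 12·444 − 60² = 5328 − 3600 = 1728
S_yy = nΣy² − (Σy)² = 12·17239 − 391² = 206868 − 152881 = 53987
r = S_xy / √(S_xx·S_yy) = -1800 / √(1728·53987) = -1800 / √93289536 = -1800 / 9658.6508 = -0.1864
t = r·√(n−2)/√(1−r²) = -0.1864·√10 / √(1−0.034745) = -0.589449 / 0.982474 = -0.600

-0.600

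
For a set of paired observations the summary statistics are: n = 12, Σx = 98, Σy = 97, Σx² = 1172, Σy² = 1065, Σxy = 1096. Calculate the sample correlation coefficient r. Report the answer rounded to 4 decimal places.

0.9403

Numerator: nΣxy − (Σx)(Σy) = 12·1096 − (98)(97) = 3646
Denominator: √[(nΣx²−(Σx)²)(nΣy²−(Σy)²)]
  nΣx²−(Σx)² = 12·1172 − 9604 = 4460;  nΣy²−(Σy)² = 12·1065 − 9409 = 3371
  √(4460·3371) = √15034660 = 3877.4554
r = 3646 / 3877.4554 = 0.9403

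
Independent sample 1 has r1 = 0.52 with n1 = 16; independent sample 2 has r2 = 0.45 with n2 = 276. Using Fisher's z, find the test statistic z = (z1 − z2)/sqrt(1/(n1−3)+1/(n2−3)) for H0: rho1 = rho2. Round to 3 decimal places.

0.323

z1 = atanh(0.52) = 0.576340,  z2 = atanh(0.45) = 0.484700
SE = √(1/(n1−3) + 1/(n2−3)) = √(1/13 + 1/273) = √(0.0769231 + 0.0036630) = √0.0805861 = 0.283877
z = (z1 − z2)/SE = (0.576340 − 0.484700) / 0.283877 = 0.091640 / 0.283877 = 0.323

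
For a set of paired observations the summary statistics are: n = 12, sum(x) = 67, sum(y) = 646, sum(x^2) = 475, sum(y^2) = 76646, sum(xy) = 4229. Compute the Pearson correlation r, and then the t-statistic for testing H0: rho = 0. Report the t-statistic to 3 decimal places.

1.004

S_xy = nΣxy − ΣxΣy = 12·4229 − 67·646 = 50748 − 43282 = 7466
S_xx = nΣx² − (Σx)² = 12·475 − 67² = 5700 − 4489 = 1211
S_yy = nΣy² − (Σy)² = 12·76646 − 646² = 919752 − 417316 = 502436
r = S_xy / √(S_xx·S_yy) = 7466 / √(1211·502436) = 7466 / √608449996 = 7466 / 24666.7792 = 0.3027
t = r·√(n−2)/√(1−r²) = 0.3027·√10 / √(1−0.091627) = 0.957221 / 0.953086 = 1.004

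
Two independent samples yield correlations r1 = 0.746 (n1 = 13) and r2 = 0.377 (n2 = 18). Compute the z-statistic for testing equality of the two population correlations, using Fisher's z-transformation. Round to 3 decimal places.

Fisher z-transforms: z1 = atanh(0.746) = 0.963874, z2 = atanh(0.377) = 0.396558; difference d = 0.567316
Var(d) = 1/10 + 1/15 = 0.1000000 + 0.0666667 = 0.1666667
z = d/√Var(d) = 0.567316 / √0.1666667 = 0.567316 / 0.408248 = 1.390

1.390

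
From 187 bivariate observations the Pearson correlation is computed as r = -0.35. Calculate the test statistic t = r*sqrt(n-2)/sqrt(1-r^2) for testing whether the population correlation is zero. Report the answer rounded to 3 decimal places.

-5.082

t = r·√(n−2) / √(1−r²) with r = -0.35, n = 187
  = -0.35·√185 / √(1 − 0.1225)
  = -0.35·13.601471 / 0.936750
  = -4.760515 / 0.936750 = -5.082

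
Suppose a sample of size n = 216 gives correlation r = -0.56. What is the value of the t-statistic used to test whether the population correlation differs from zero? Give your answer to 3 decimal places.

1 − r² = 1 − 0.3136 = 0.6864;  √(1−r²) = 0.828493
√(n−2) = √214 = 14.628739
t = r·√(n−2)/√(1−r²) = -0.56 · 14.628739 / 0.828493 = -9.888

-9.888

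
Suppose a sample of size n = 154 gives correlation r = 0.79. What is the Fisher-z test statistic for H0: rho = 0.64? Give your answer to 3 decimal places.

3.849

Fisher z: atanh(0.79) = 1.071432, atanh(0.64) = 0.758174
z = (z_r − z_0)·√(n−3) = (1.071432 − 0.758174)·√151 = 0.313258 · 12.288206 = 3.849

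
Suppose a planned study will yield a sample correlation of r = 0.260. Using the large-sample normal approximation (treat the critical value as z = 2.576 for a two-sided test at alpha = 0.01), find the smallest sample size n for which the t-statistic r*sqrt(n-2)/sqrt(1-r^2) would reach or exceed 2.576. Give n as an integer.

94

Need r·√(n−2)/√(1−r²) ≥ 2.576
√(n−2) ≥ 2.576·√(1−0.067600) / 0.260 = 2.576·0.965609 / 0.260 = 9.5670
n−2 ≥ 91.5275  ⇒  n ≥ 93.5275
Smallest integer n = 94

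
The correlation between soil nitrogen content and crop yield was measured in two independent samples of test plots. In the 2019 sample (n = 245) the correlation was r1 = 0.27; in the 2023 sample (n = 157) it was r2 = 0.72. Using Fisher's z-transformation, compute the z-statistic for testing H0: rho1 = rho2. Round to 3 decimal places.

Fisher z-transforms: z1 = atanh(0.27) = 0.276864, z2 = atanh(0.72) = 0.907645; difference d = -0.630781
Var(d) = 1/242 + 1/154 = 0.0041322 + 0.0064935 = 0.0106257
z = d/√Var(d) = -0.630781 / √0.0106257 = -0.630781 / 0.103081 = -6.119

-6.119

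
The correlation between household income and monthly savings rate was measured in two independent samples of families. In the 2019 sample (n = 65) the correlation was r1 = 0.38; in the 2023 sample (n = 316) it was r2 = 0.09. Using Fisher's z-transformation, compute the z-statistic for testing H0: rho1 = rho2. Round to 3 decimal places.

Fisher z-transforms: z1 = atanh(0.38) = 0.400060, z2 = atanh(0.09) = 0.090244; difference d = 0.309816
Var(d) = 1/62 + 1/313 = 0.0161290 + 0.0031949 = 0.0193239
z = d/√Var(d) = 0.309816 / √0.0193239 = 0.309816 / 0.139010 = 2.229

2.229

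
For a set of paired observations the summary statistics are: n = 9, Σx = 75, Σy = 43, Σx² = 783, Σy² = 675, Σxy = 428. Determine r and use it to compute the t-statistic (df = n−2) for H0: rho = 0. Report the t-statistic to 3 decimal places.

0.700

S_xy = nΣxy − ΣxΣy = 9·428 − 75·43 = 3852 − 3225 = 627
S_xx = nΣx² − (Σx)² = 9·783 − 75² = 7047 − 5625 = 1422
S_yy = nΣy² − (Σy)² = 9·675 − 43² = 6075 − 1849 = 4226
r = S_xy / √(S_xx·S_yy) = 627 / √(1422·4226) = 627 / √6009372 = 627 / 2451.4020 = 0.2558
t = r·√(n−2)/√(1−r²) = 0.2558·√7 / √(1−0.065434) = 0.676783 / 0.966730 = 0.700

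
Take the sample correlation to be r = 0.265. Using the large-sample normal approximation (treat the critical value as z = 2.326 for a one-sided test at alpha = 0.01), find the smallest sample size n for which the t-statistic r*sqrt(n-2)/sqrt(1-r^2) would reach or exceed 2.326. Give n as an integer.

74

Need r·√(n−2)/√(1−r²) ≥ 2.326
√(n−2) ≥ 2.326·√(1−0.070225) / 0.265 = 2.326·0.964248 / 0.265 = 8.4636
n−2 ≥ 71.6325  ⇒  n ≥ 73.6325
Smallest integer n = 74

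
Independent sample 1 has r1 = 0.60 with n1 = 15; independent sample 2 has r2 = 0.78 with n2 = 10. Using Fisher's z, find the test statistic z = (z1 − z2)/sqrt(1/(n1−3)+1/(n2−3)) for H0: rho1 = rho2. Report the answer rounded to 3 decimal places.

-0.741

z1 = atanh(0.60) = 0.693147,  z2 = atanh(0.78) = 1.045371
SE = √(1/(n1−3) + 1/(n2−3)) = √(1/12 + 1/7) = √(0.0833333 + 0.1428571) = √0.2261904 = 0.475595
z = (z1 − z2)/SE = (0.693147 − 1.045371) / 0.475595 = -0.352224 / 0.475595 = -0.741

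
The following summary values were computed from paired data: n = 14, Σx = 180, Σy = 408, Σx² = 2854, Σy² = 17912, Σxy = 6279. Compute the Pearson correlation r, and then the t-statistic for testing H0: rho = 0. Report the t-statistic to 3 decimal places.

Numerator: nΣxy − (Σx)(Σy) = 14·6279 − (180)(408) = 14466
Denominator: √[(nΣx²−(Σx)²)(nΣy²−(Σy)²)]
  nΣx²−(Σx)² = 14·2854 − 32400 = 7556;  nΣy²−(Σy)² = 14·17912 − 166464 = 84304
  √(7556·84304) = √637001024 = 25238.8792
r = 14466 / 25238.8792 = 0.5732
t = r·√(n−2)/√(1−r²) = 0.5732·√12 / √(1−0.328558) = 1.985623 / 0.819416 = 2.423

2.423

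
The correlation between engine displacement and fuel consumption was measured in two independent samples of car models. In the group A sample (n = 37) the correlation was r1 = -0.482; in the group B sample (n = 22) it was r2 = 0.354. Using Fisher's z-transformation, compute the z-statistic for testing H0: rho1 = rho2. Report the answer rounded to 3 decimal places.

-3.127

z1 = atanh(-0.482) = -0.525586,  z2 = atanh(0.354) = 0.370009
SE = √(1/(n1−3) + 1/(n2−3)) = √(1/34 + 1/19) = √(0.0294118 + 0.0526316) = √0.0820434 = 0.286432
z = (z1 − z2)/SE = (-0.525586 − 0.370009) / 0.286432 = -0.895595 / 0.286432 = -3.127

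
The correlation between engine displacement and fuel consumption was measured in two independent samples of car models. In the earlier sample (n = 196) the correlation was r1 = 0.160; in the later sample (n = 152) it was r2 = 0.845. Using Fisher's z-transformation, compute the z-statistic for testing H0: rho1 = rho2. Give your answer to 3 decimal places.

-9.876

Fisher z-transforms: z1 = atanh(0.160) = 0.161387, z2 = atanh(0.845) = 1.238405; difference d = -1.077018
Var(d) = 1/193 + 1/149 = 0.0051813 + 0.0067114 = 0.0118927
z = d/√Var(d) = -1.077018 / √0.0118927 = -1.077018 / 0.109054 = -9.876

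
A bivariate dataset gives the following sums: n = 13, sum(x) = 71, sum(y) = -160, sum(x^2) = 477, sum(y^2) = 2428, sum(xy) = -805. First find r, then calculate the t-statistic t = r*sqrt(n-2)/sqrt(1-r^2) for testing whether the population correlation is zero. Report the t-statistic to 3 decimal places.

1.200

S_xy = nΣxy − ΣxΣy = 13·(-805) − 71·(-160) = -10465 − (-11360) = 895
S_xx = nΣx² − (Σx)² = 13·477 − 71² = 6201 − 5041 = 1160
S_yy = nΣy² − (Σy)² = 13·2428 − (-160)² = 31564 − 25600 = 5964
r = S_xy / √(S_xx·S_yy) = 895 / √(1160·5964) = 895 / √6918240 = 895 / 2630.2547 = 0.3403
t = r·√(n−2)/√(1−r²) = 0.3403·√11 / √(1−0.115804) = 1.128647 / 0.940317 = 1.200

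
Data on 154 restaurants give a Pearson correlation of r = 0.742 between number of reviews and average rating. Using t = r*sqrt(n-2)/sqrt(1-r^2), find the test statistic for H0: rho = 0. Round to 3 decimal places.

13.646

t = r·√(n−2) / √(1−r²) with r = 0.742, n = 154
  = 0.742·√152 / √(1 − 0.550564)
  = 0.742·12.328828 / 0.670400
  = 9.147990 / 0.670400 = 13.646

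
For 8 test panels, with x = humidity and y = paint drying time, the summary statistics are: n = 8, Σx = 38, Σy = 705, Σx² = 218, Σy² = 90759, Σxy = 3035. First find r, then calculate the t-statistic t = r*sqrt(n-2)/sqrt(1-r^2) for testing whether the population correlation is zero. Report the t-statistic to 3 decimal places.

-0.778

S_xy = nΣxy − ΣxΣy = 8·3035 − 38·705 = 24280 − 26790 = -2510
S_xx = nΣx² − (Σx)² = 8·218 − 38² = 1744 − 1444 = 300
S_yy = nΣy² − (Σy)² = 8·90759 − 705² = 726072 − 497025 = 229047
r = S_xy / √(S_xx·S_yy) = -2510 / √(300·229047) = -2510 / √68714100 = -2510 / 8289.3968 = -0.3028
t = r·√(n−2)/√(1−r²) = -0.3028·√6 / √(1−0.091688) = -0.741705 / 0.953054 = -0.778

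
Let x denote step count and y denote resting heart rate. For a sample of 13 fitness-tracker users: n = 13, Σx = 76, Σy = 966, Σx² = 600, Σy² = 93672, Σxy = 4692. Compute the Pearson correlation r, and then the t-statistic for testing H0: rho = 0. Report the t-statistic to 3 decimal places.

-2.006

Numerator: nΣxy − (Σx)(Σy) = 13·4692 − (76)(966) = -12420
Denominator: √[(nΣx²−(Σx)²)(nΣy²−(Σy)²)]
  nΣx²−(Σx)² = 13·600 − 5776 = 2024;  nΣy²−(Σy)² = 13·93672 − 933156 = 284580
  √(2024·284580) = √575989920 = 23999.7900
r = -12420 / 23999.7900 = -0.5175
t = r·√(n−2)/√(1−r²) = -0.5175·√11 / √(1−0.267806) = -1.716353 / 0.855683 = -2.006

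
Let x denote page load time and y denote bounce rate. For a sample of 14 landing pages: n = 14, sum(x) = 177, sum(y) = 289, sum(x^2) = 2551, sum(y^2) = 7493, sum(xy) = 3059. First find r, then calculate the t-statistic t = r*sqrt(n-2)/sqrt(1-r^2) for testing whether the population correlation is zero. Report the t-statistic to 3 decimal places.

-5.838

S_xy = nΣxy − ΣxΣy = 14·3059 − 177·289 = 42826 − 51153 = -8327
S_xx = nΣx² − (Σx)² = 14·2551 − 177² = 35714 − 31329 = 4385
S_yy = nΣy² − (Σy)² = 14·7493 − 289² = 104902 − 83521 = 21381
r = S_xy / √(S_xx·S_yy) = -8327 / √(4385·21381) = -8327 / √93755685 = -8327 / 9682.7519 = -0.8600
t = r·√(n−2)/√(1−r²) = -0.8600·√12 / √(1−0.739600) = -2.979127 / 0.510294 = -5.838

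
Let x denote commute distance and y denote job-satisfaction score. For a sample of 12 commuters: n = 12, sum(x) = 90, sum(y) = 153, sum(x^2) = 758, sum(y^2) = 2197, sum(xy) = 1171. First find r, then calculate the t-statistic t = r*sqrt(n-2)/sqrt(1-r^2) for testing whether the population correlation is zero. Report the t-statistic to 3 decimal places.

0.527

Numerator: nΣxy − (Σx)(Σy) = 12·1171 − (90)(153) = 282
Denominator: √[(nΣx²−(Σx)²)(nΣy²−(Σy)²)]
  nΣx²−(Σx)² = 12·758 − 8100 = 996;  nΣy²−(Σy)² = 12·2197 − 23409 = 2955
  √(996·2955) = √2943180 = 1715.5699
r = 282 / 1715.5699 = 0.1644
t = r·√(n−2)/√(1−r²) = 0.1644·√10 / √(1−0.027027) = 0.519878 / 0.986394 = 0.527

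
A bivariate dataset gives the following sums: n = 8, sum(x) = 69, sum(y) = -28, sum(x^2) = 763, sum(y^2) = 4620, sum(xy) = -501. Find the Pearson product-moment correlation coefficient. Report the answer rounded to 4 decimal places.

Numerator: nΣxy − (Σx)(Σy) = 8·(-501) − (69)(-28) = -2076
Denominator: √[(nΣx²−(Σx)²)(nΣy²−(Σy)²)]
  nΣx²−(Σx)² = 8·763 − 4761 = 1343;  nΣy²−(Σy)² = 8·4620 − 784 = 36176
  √(1343·36176) = √48584368 = 6970.2488
r = -2076 / 6970.2488 = -0.2978

-0.2978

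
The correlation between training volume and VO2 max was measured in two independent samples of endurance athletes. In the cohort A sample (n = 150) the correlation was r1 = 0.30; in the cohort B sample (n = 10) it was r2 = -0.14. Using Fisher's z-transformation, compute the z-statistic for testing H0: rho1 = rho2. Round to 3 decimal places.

Fisher z-transforms: z1 = atanh(0.30) = 0.309520, z2 = atanh(-0.14) = -0.140926; difference d = 0.450446
Var(d) = 1/147 + 1/7 = 0.0068027 + 0.1428571 = 0.1496598
z = d/√Var(d) = 0.450446 / √0.1496598 = 0.450446 / 0.386859 = 1.164

1.164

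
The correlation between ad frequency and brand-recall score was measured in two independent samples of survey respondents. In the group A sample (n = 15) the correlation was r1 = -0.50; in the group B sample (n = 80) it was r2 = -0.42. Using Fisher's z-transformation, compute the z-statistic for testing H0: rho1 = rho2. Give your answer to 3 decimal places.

Fisher z-transforms: z1 = atanh(-0.50) = -0.549306, z2 = atanh(-0.42) = -0.447692; difference d = -0.101614
Var(d) = 1/12 + 1/77 = 0.0833333 + 0.0129870 = 0.0963203
z = d/√Var(d) = -0.101614 / √0.0963203 = -0.101614 / 0.310355 = -0.327

-0.327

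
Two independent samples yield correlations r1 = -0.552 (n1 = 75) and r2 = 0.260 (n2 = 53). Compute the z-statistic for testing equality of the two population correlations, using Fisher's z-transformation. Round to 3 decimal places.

Fisher z-transforms: z1 = atanh(-0.552) = -0.621253, z2 = atanh(0.260) = 0.266108; difference d = -0.887361
Var(d) = 1/72 + 1/50 = 0.0138889 + 0.0200000 = 0.0338889
z = d/√Var(d) = -0.887361 / √0.0338889 = -0.887361 / 0.184089 = -4.820

-4.820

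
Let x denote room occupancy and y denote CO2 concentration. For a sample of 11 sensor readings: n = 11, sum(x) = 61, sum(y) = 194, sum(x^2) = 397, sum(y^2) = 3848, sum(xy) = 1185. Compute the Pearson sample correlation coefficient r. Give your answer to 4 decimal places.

0.6898

S_xy = nΣxy − ΣxΣy = 11·1185 − 61·194 = 13035 − 11834 = 1201
S_xx = nΣx² − (Σx)² = 11·397 − 61² = 4367 − 3721 = 646
S_yy = nΣy² − (Σy)² = 11·3848 − 194² = 42328 − 37636 = 4692
r = S_xy / √(S_xx·S_yy) = 1201 / √(646·4692) = 1201 / √3031032 = 1201 / 1740.9859 = 0.6898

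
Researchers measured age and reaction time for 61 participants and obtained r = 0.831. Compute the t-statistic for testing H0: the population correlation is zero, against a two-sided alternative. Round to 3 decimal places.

11.475

t = r·√(n−2) / √(1−r²) with r = 0.831, n = 61
  = 0.831·√59 / √(1 − 0.690561)
  = 0.831·7.681146 / 0.556272
  = 6.383032 / 0.556272 = 11.475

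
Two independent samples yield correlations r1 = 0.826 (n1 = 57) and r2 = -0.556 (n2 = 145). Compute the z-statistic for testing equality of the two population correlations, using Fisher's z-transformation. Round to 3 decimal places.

11.274

z1 = atanh(0.826) = 1.175414,  z2 = atanh(-0.556) = -0.627025
SE = √(1/(n1−3) + 1/(n2−3)) = √(1/54 + 1/142) = √(0.0185185 + 0.0070423) = √0.0255608 = 0.159877
z = (z1 − z2)/SE = (1.175414 − (-0.627025)) / 0.159877 = 1.802439 / 0.159877 = 11.274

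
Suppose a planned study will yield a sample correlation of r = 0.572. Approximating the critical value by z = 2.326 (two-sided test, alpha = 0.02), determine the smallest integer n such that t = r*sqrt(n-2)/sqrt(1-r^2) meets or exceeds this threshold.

14

Need r·√(n−2)/√(1−r²) ≥ 2.326
√(n−2) ≥ 2.326·√(1−0.327184) / 0.572 = 2.326·0.820254 / 0.572 = 3.3355
n−2 ≥ 11.1256  ⇒  n ≥ 13.1256
Smallest integer n = 14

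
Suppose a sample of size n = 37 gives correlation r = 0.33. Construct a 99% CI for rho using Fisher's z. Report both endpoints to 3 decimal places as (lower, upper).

(-0.099, 0.655)

z_r = atanh(0.33) = 0.342828;  SE = 1/√(n−3) = 1/√34 = 0.171499
z-limits: 0.342828 ± 2.576·0.171499 = 0.342828 ± 0.441781 = [-0.098953, 0.784609]
ρ-limits: (tanh -0.098953, tanh 0.784609) = (-0.099, 0.655)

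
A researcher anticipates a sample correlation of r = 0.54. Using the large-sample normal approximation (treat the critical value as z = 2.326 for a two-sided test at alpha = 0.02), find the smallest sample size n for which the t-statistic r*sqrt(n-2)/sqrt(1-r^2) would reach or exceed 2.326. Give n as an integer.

r√(n−2)/√(1−r²) ≥ 2.326  ⇔  n−2 ≥ (2.326)²·(1−r²)/r²
(1−r²)/r² = (1−0.2916)/0.2916 = 2.4294
n ≥ 2 + 5.410276·2.4294 = 2 + 13.1437 = 15.1437
⌈15.1437⌉ = 16

16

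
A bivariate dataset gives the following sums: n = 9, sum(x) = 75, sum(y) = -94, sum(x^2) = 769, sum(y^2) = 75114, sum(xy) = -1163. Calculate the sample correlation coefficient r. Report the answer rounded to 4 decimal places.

S_xy = nΣxy − ΣxΣy = 9·(-1163) − 75·(-94) = -10467 − (-7050) = -3417
S_xx = nΣx² − (Σx)² = 9·769 − 75² = 6921 − 5625 = 1296
S_yy = nΣy² − (Σy)² = 9·75114 − (-94)² = 676026 − 8836 = 667190
r = S_xy / √(S_xx·S_yy) = -3417 / √(1296·667190) = -3417 / √864678240 = -3417 / 29405.4117 = -0.1162

-0.1162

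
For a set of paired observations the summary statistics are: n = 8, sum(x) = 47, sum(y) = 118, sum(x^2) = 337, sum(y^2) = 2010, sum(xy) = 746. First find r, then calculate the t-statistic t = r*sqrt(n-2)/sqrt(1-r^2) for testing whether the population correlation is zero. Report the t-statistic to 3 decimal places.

S_xy = nΣxy − ΣxΣy = 8·746 − 47·118 = 5968 − 5546 = 422
S_xx = nΣx² − (Σx)² = 8·337 − 47² = 2696 − 2209 = 487
S_yy = nΣy² − (Σy)² = 8·2010 − 118² = 16080 − 13924 = 2156
r = S_xy / √(S_xx·S_yy) = 422 / √(487·2156) = 422 / √1049972 = 422 / 1024.6814 = 0.4118
t = r·√(n−2)/√(1−r²) = 0.4118·√6 / √(1−0.169579) = 1.008700 / 0.911274 = 1.107

1.107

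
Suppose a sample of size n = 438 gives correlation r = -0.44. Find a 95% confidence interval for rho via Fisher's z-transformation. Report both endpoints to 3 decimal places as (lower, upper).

z_r = atanh(-0.44) = -0.472231;  SE = 1/√(n−3) = 1/√435 = 0.047946
z-limits: -0.472231 ± 1.960·0.047946 = -0.472231 ± 0.093974 = [-0.566205, -0.378257]
ρ-limits: (tanh -0.566205, tanh -0.378257) = (-0.513, -0.361)

(-0.513, -0.361)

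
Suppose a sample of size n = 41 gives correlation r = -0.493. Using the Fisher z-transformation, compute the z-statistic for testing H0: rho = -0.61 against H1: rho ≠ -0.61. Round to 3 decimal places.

Fisher z: atanh(-0.493) = -0.540016, atanh(-0.61) = -0.708921
z = (z_r − z_0)·√(n−3) = (-0.540016 − (-0.708921))·√38 = 0.168905 · 6.164414 = 1.041

1.041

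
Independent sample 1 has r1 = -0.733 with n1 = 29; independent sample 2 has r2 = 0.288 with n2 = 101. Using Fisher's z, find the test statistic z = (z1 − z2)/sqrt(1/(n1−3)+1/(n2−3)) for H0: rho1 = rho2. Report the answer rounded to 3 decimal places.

-5.583

Fisher z-transforms: z1 = atanh(-0.733) = -0.935180, z2 = atanh(0.288) = 0.296384; difference d = -1.231564
Var(d) = 1/26 + 1/98 = 0.0384615 + 0.0102041 = 0.0486656
z = d/√Var(d) = -1.231564 / √0.0486656 = -1.231564 / 0.220603 = -5.583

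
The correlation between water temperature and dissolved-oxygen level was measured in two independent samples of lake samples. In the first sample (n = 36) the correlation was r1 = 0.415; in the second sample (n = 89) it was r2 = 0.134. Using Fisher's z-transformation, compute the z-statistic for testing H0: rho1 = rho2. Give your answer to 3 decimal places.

Fisher z-transforms: z1 = atanh(0.415) = 0.441636, z2 = atanh(0.134) = 0.134811; difference d = 0.306825
Var(d) = 1/33 + 1/86 = 0.0303030 + 0.0116279 = 0.0419309
z = d/√Var(d) = 0.306825 / √0.0419309 = 0.306825 / 0.204770 = 1.498

1.498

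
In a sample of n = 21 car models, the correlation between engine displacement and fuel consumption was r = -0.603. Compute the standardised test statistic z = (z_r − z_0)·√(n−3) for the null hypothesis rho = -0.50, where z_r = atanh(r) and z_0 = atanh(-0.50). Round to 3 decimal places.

-0.630

z_r = atanh(-0.603) = -0.697848,  z_0 = atanh(-0.50) = -0.549306
SE = 1/√(n−3) = 1/√18 = 0.235702
z = (z_r − z_0)/SE = (-0.697848 − (-0.549306)) / 0.235702 = -0.148542 / 0.235702 = -0.630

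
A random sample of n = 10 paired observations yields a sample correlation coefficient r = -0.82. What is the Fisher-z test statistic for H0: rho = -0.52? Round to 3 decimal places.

-1.536

z_r = atanh(-0.82) = -1.156817,  z_0 = atanh(-0.52) = -0.576340
SE = 1/√(n−3) = 1/√7 = 0.377964
z = (z_r − z_0)/SE = (-1.156817 − (-0.576340)) / 0.377964 = -0.580477 / 0.377964 = -1.536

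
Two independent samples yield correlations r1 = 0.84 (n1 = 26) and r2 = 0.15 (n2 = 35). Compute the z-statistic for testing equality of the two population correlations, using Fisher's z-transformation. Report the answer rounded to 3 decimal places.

Fisher z-transforms: z1 = atanh(0.84) = 1.221174, z2 = atanh(0.15) = 0.151140; difference d = 1.070034
Var(d) = 1/23 + 1/32 = 0.0434783 + 0.0312500 = 0.0747283
z = d/√Var(d) = 1.070034 / √0.0747283 = 1.070034 / 0.273365 = 3.914

3.914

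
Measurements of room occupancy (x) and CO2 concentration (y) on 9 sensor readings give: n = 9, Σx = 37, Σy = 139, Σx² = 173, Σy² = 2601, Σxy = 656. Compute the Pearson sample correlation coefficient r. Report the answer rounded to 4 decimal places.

Numerator: nΣxy − (Σx)(Σy) = 9·656 − (37)(139) = 761
Denominator: √[(nΣx²−(Σx)²)(nΣy²−(Σy)²)]
  nΣx²−(Σx)² = 9·173 − 1369 = 188;  nΣy²−(Σy)² = 9·2601 − 19321 = 4088
  √(188·4088) = √768544 = 876.6664
r = 761 / 876.6664 = 0.8681

0.8681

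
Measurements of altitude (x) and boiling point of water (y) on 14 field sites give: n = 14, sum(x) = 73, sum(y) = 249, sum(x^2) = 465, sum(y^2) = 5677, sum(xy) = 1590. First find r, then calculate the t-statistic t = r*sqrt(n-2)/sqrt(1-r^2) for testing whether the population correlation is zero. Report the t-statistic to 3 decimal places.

7.099

S_xy = nΣxy − ΣxΣy = 14·1590 − 73·249 = 22260 − 18177 = 4083
S_xx = nΣx² − (Σx)² = 14·465 − 73² = 6510 − 5329 = 1181
S_yy = nΣy² − (Σy)² = 14·5677 − 249² = 79478 − 62001 = 17477
r = S_xy / √(S_xx·S_yy) = 4083 / √(1181·17477) = 4083 / √20640337 = 4083 / 4543.1638 = 0.8987
t = r·√(n−2)/√(1−r²) = 0.8987·√12 / √(1−0.807662) = 3.113188 / 0.438564 = 7.099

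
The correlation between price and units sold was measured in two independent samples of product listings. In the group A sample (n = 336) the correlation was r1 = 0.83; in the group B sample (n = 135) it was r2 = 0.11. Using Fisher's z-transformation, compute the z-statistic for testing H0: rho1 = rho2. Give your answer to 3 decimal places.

10.478

Fisher z-transforms: z1 = atanh(0.83) = 1.188136, z2 = atanh(0.11) = 0.110447; difference d = 1.077689
Var(d) = 1/333 + 1/132 = 0.0030030 + 0.0075758 = 0.0105788
z = d/√Var(d) = 1.077689 / √0.0105788 = 1.077689 / 0.102853 = 10.478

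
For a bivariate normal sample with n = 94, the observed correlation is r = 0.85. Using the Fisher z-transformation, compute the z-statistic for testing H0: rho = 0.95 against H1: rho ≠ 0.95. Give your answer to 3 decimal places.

-5.491

Fisher z: atanh(0.85) = 1.256153, atanh(0.95) = 1.831781
z = (z_r − z_0)·√(n−3) = (1.256153 − 1.831781)·√91 = -0.575628 · 9.539392 = -5.491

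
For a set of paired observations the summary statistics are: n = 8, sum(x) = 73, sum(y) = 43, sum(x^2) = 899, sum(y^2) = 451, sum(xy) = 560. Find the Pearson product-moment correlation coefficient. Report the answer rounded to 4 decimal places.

S_xy = nΣxy − ΣxΣy = 8·560 − 73·43 = 4480 − 3139 = 1341
S_xx = nΣx² − (Σx)² = 8·899 − 73² = 7192 − 5329 = 1863
S_yy = nΣy² − (Σy)² = 8·451 − 43² = 3608 − 1849 = 1759
r = S_xy / √(S_xx·S_yy) = 1341 / √(1863·1759) = 1341 / √3277017 = 1341 / 1810.2533 = 0.7408

0.7408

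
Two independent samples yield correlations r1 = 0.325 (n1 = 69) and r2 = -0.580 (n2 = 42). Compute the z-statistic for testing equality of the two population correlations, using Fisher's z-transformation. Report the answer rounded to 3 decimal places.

z1 = atanh(0.325) = 0.337228,  z2 = atanh(-0.580) = -0.662463
SE = √(1/(n1−3) + 1/(n2−3)) = √(1/66 + 1/39) = √(0.0151515 + 0.0256410) = √0.0407925 = 0.201972
z = (z1 − z2)/SE = (0.337228 − (-0.662463)) / 0.201972 = 0.999691 / 0.201972 = 4.950

4.950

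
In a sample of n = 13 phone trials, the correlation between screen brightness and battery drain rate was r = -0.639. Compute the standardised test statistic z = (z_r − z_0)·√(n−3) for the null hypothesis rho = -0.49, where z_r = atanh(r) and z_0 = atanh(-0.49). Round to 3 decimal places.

-0.697

Fisher z: atanh(-0.639) = -0.756482, atanh(-0.49) = -0.536060
z = (z_r − z_0)·√(n−3) = (-0.756482 − (-0.536060))·√10 = -0.220422 · 3.162278 = -0.697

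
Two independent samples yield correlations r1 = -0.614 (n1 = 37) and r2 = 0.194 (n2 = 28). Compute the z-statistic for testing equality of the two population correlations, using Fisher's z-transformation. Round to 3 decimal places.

-3.461

z1 = atanh(-0.614) = -0.715317,  z2 = atanh(0.194) = 0.196490
SE = √(1/(n1−3) + 1/(n2−3)) = √(1/34 + 1/25) = √(0.0294118 + 0.0400000) = √0.0694118 = 0.263461
z = (z1 − z2)/SE = (-0.715317 − 0.196490) / 0.263461 = -0.911807 / 0.263461 = -3.461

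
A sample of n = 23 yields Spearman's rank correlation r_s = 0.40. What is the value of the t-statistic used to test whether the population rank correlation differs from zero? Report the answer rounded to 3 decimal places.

2.000

1 − r_s² = 1 − 0.1600 = 0.8400;  √(1−r_s²) = 0.916515
√(n−2) = √21 = 4.582576
t = r_s·√(n−2)/√(1−r_s²) = 0.40 · 4.582576 / 0.916515 = 2.000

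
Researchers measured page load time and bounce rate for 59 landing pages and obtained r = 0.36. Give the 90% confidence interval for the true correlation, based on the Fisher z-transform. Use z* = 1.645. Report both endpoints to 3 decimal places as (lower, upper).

(0.156, 0.535)

z_r = atanh(0.36) = 0.376886;  SE = 1/√(n−3) = 1/√56 = 0.133631
z-limits: 0.376886 ± 1.645·0.133631 = 0.376886 ± 0.219823 = [0.157063, 0.596709]
ρ-limits: (tanh 0.157063, tanh 0.596709) = (0.156, 0.535)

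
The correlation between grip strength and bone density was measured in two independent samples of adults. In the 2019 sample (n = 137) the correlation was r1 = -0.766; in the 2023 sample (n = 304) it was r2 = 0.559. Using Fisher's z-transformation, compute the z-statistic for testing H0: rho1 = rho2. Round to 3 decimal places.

-15.811

z1 = atanh(-0.766) = -1.010576,  z2 = atanh(0.559) = 0.631377
SE = √(1/(n1−3) + 1/(n2−3)) = √(1/134 + 1/301) = √(0.0074627 + 0.0033223) = √0.0107850 = 0.103851
z = (z1 − z2)/SE = (-1.010576 − 0.631377) / 0.103851 = -1.641953 / 0.103851 = -15.811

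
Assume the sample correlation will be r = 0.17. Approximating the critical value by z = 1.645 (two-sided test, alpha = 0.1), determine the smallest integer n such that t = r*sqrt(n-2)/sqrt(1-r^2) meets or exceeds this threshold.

Need r·√(n−2)/√(1−r²) ≥ 1.645
√(n−2) ≥ 1.645·√(1−0.0289) / 0.17 = 1.645·0.985444 / 0.17 = 9.5356
n−2 ≥ 90.9277  ⇒  n ≥ 92.9277
Smallest integer n = 93

93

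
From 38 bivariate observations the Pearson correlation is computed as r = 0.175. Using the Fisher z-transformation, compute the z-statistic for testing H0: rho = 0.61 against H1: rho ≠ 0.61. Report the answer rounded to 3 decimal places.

-3.148

Fisher z: atanh(0.175) = 0.176820, atanh(0.61) = 0.708921
z = (z_r − z_0)·√(n−3) = (0.176820 − 0.708921)·√35 = -0.532101 · 5.916080 = -3.148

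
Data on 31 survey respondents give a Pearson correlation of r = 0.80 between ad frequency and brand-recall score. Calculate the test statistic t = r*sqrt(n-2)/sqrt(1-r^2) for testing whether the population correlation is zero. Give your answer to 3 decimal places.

1 − r² = 1 − 0.6400 = 0.3600;  √(1−r²) = 0.600000
√(n−2) = √29 = 5.385165
t = r·√(n−2)/√(1−r²) = 0.80 · 5.385165 / 0.600000 = 7.180

7.180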